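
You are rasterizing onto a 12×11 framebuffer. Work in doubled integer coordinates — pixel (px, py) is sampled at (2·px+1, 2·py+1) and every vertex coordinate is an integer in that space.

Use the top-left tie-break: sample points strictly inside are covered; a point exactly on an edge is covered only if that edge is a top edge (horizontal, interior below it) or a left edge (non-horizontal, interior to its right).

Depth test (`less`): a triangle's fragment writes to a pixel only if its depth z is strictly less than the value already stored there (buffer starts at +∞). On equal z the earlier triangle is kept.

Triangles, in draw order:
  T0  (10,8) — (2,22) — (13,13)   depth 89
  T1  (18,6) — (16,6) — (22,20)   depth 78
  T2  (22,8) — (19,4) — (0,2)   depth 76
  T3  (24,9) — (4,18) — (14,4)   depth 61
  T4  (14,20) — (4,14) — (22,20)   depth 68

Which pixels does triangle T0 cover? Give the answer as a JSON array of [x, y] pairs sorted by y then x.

T0:
  2·area = 82  (B↔C swapped to make it positive)
  edge (10, 8)→(13, 13): d=(3,5) right/bottom  bias=-1
  edge (13, 13)→(2, 22): d=(-11,9) right/bottom  bias=-1
  edge (2, 22)→(10, 8): d=(8,-14) top-left  bias=+0
    (3,1)@(7, 3): e=[0,164,-82] → .  [on edge]
    (4,5)@(9, 11): e=[14,58,10] → X
    (5,5)@(11, 11): e=[4,40,38] → X
    (6,5)@(13, 11): e=[-6,22,66] → .
    (4,6)@(9, 13): e=[20,36,26] → X
    (6,6)@(13, 13): e=[0,0,82] → .  [on edge]
    (3,7)@(7, 15): e=[36,32,14] → X
    (5,7)@(11, 15): e=[16,-4,70] → .
    (2,8)@(5, 17): e=[52,28,2] → X
    (4,8)@(9, 17): e=[32,-8,58] → .
    (2,9)@(5, 19): e=[58,6,18] → X
    (3,9)@(7, 19): e=[48,-12,46] → .
  covered (10 px):
    . . . . . . . . . . . .
    . . . . . . . . . . . .
    . . . . . . . . . . . .
    . . . . . . . . . . . .
    . . . . . . . . . . . .
    . . . . X X . . . . . .
    . . . . X X . . . . . .
    . . . X X . . . . . . .
    . . X X . . . . . . . .
    . . X . . . . . . . . .
    . X . . . . . . . . . .
T1:
  2·area = 28  (B↔C swapped to make it positive)
  edge (18, 6)→(22, 20): d=(4,14) right/bottom  bias=-1
  edge (22, 20)→(16, 6): d=(-6,-14) top-left  bias=+0
  edge (16, 6)→(18, 6): d=(2,0) top-left  bias=+0
    (8,3)@(17, 7): e=[18,8,2] → X
    (9,3)@(19, 7): e=[-10,36,2] → .
    (8,4)@(17, 9): e=[26,-4,6] → .
    (9,5)@(19, 11): e=[6,12,10] → X
    (10,5)@(21, 11): e=[-22,40,10] → .
    (9,6)@(19, 13): e=[14,0,14] → X  [on edge]
    (10,6)@(21, 13): e=[-14,28,14] → .
    (9,7)@(19, 15): e=[22,-12,18] → .
    (10,8)@(21, 17): e=[2,4,22] → X
    (11,8)@(23, 17): e=[-26,32,22] → .
    (10,9)@(21, 19): e=[10,-8,26] → .
  covered (4 px):
    . . . . . . . . . . . .
    . . . . . . . . . . . .
    . . . . . . . . . . . .
    . . . . . . . . X . . .
    . . . . . . . . . . . .
    . . . . . . . . . X . .
    . . . . . . . . . X . .
    . . . . . . . . . . . .
    . . . . . . . . . . X .
    . . . . . . . . . . . .
    . . . . . . . . . . . .
T2:
  2·area = 70  (B↔C swapped to make it positive)
  edge (22, 8)→(0, 2): d=(-22,-6) top-left  bias=+0
  edge (0, 2)→(19, 4): d=(19,2) right/bottom  bias=-1
  edge (19, 4)→(22, 8): d=(3,4) right/bottom  bias=-1
    (2,1)@(5, 3): e=[8,9,53] → X
    (3,1)@(7, 3): e=[20,5,45] → X
    (4,1)@(9, 3): e=[32,1,37] → X
    (5,1)@(11, 3): e=[44,-3,29] → .
    (2,2)@(5, 5): e=[-36,47,59] → .
    (3,2)@(7, 5): e=[-24,43,51] → .
    (4,2)@(9, 5): e=[-12,39,43] → .
    (5,2)@(11, 5): e=[0,35,35] → X  [on edge]
    (6,2)@(13, 5): e=[12,31,27] → X
    (7,2)@(15, 5): e=[24,27,19] → X
    (8,2)@(17, 5): e=[36,23,11] → X
    (9,2)@(19, 5): e=[48,19,3] → X
  covered (10 px):
    . . . . . . . . . . . .
    . . X X X . . . . . . .
    . . . . . X X X X X . .
    . . . . . . . . . X X .
    . . . . . . . . . . . .
    . . . . . . . . . . . .
    . . . . . . . . . . . .
    . . . . . . . . . . . .
    . . . . . . . . . . . .
    . . . . . . . . . . . .
    . . . . . . . . . . . .
T3:
  2·area = 190
  edge (24, 9)→(4, 18): d=(-20,9) right/bottom  bias=-1
  edge (4, 18)→(14, 4): d=(10,-14) top-left  bias=+0
  edge (14, 4)→(24, 9): d=(10,5) right/bottom  bias=-1
    (7,2)@(15, 5): e=[161,24,5] → X
    (8,2)@(17, 5): e=[143,52,-5] → .
    (6,3)@(13, 7): e=[139,16,35] → X
    (8,3)@(17, 7): e=[103,72,15] → X
    (9,3)@(19, 7): e=[85,100,5] → X
    (10,3)@(21, 7): e=[67,128,-5] → .
    (5,4)@(11, 9): e=[117,8,65] → X
    (10,4)@(21, 9): e=[27,148,15] → X
    (11,4)@(23, 9): e=[9,176,5] → X
    (4,5)@(9, 11): e=[95,0,95] → X  [on edge]
    (10,5)@(21, 11): e=[-13,168,35] → .
    (11,5)@(23, 11): e=[-31,196,25] → .
  covered (25 px):
    . . . . . . . . . . . .
    . . . . . . . . . . . .
    . . . . . . . X . . . .
    . . . . . . X X X X . .
    . . . . . X X X X X X X
    . . . . X X X X X X . .
    . . . . X X X X . . . .
    . . . X X . . . . . . .
    . . X . . . . . . . . .
    . . . . . . . . . . . .
    . . . . . . . . . . . .
T4:
  2·area = 48
  edge (14, 20)→(4, 14): d=(-10,-6) top-left  bias=+0
  edge (4, 14)→(22, 20): d=(18,6) right/bottom  bias=-1
  edge (22, 20)→(14, 20): d=(-8,0) right/bottom  bias=-1
    (0,6)@(1, 13): e=[-8,0,56] → .  [on edge]
    (3,7)@(7, 15): e=[8,0,40] → .  [on edge]
    (4,8)@(9, 17): e=[0,24,24] → X  [on edge]
    (5,8)@(11, 17): e=[12,12,24] → X
    (6,8)@(13, 17): e=[24,0,24] → .  [on edge]
    (4,9)@(9, 19): e=[-20,60,8] → .
    (5,9)@(11, 19): e=[-8,48,8] → .
    (6,9)@(13, 19): e=[4,36,8] → X
    (7,9)@(15, 19): e=[16,24,8] → X
    (8,9)@(17, 19): e=[28,12,8] → X
    (9,9)@(19, 19): e=[40,0,8] → .  [on edge]
    (6,10)@(13, 21): e=[-16,72,-8] → .
  covered (5 px):
    . . . . . . . . . . . .
    . . . . . . . . . . . .
    . . . . . . . . . . . .
    . . . . . . . . . . . .
    . . . . . . . . . . . .
    . . . . . . . . . . . .
    . . . . . . . . . . . .
    . . . . . . . . . . . .
    . . . . X X . . . . . .
    . . . . . . X X X . . .
    . . . . . . . . . . . .

Final: [[4,5],[5,5],[4,6],[5,6],[3,7],[4,7],[2,8],[3,8],[2,9],[1,10]]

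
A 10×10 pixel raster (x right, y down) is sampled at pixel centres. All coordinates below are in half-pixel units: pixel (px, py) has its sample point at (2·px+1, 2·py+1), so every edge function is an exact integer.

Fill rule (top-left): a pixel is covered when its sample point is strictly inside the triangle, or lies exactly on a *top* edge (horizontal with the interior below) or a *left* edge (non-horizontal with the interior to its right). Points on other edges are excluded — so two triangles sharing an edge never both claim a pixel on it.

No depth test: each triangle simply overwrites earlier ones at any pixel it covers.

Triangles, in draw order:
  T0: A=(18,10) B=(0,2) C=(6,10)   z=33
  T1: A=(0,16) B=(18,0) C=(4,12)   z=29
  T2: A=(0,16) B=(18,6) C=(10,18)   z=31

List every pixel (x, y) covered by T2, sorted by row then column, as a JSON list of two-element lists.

T0:
  2·area = 96  (B↔C swapped to make it positive)
  edge (18, 10)→(6, 10): d=(-12,0) right/bottom  bias=-1
  edge (6, 10)→(0, 2): d=(-6,-8) top-left  bias=+0
  edge (0, 2)→(18, 10): d=(18,8) right/bottom  bias=-1
    (0,1)@(1, 3): e=[84,2,10] → █
    (1,1)@(3, 3): e=[84,18,-6] → ·
    (0,2)@(1, 5): e=[60,-10,46] → ·
    (1,2)@(3, 5): e=[60,6,30] → █
    (2,2)@(5, 5): e=[60,22,14] → █
    (3,2)@(7, 5): e=[60,38,-2] → ·
    (1,3)@(3, 7): e=[36,-6,66] → ·
    (2,3)@(5, 7): e=[36,10,50] → █
    (3,3)@(7, 7): e=[36,26,34] → █
    (4,3)@(9, 7): e=[36,42,18] → █
    (5,3)@(11, 7): e=[36,58,2] → █
    (6,3)@(13, 7): e=[36,74,-14] → ·
  covered (12 px):
    · · · · · · · · · ·
    █ · · · · · · · · ·
    · █ █ · · · · · · ·
    · · █ █ █ █ · · · ·
    · · · █ █ █ █ █ · ·
    · · · · · · · · · ·
    · · · · · · · · · ·
    · · · · · · · · · ·
    · · · · · · · · · ·
    · · · · · · · · · ·
T1:
  2·area = 8  (B↔C swapped to make it positive)
  edge (0, 16)→(4, 12): d=(4,-4) top-left  bias=+0
  edge (4, 12)→(18, 0): d=(14,-12) top-left  bias=+0
  edge (18, 0)→(0, 16): d=(-18,16) right/bottom  bias=-1
    (7,0)@(15, 1): e=[0,-22,30] → ·  [on edge]
    (6,1)@(13, 3): e=[0,-18,26] → ·  [on edge]
    (5,2)@(11, 5): e=[0,-14,22] → ·  [on edge]
    (4,3)@(9, 7): e=[0,-10,18] → ·  [on edge]
    (3,4)@(7, 9): e=[0,-6,14] → ·  [on edge]
    (2,5)@(5, 11): e=[0,-2,10] → ·  [on edge]
    (1,6)@(3, 13): e=[0,2,6] → █  [on edge]
    (2,6)@(5, 13): e=[8,26,-26] → ·
    (0,7)@(1, 15): e=[0,6,2] → █  [on edge]
    (1,7)@(3, 15): e=[8,30,-30] → ·
    (0,8)@(1, 17): e=[8,34,-34] → ·
  covered (2 px):
    · · · · · · · · · ·
    · · · · · · · · · ·
    · · · · · · · · · ·
    · · · · · · · · · ·
    · · · · · · · · · ·
    · · · · · · · · · ·
    · █ · · · · · · · ·
    █ · · · · · · · · ·
    · · · · · · · · · ·
    · · · · · · · · · ·
T2:
  2·area = 136
  edge (0, 16)→(18, 6): d=(18,-10) top-left  bias=+0
  edge (18, 6)→(10, 18): d=(-8,12) right/bottom  bias=-1
  edge (10, 18)→(0, 16): d=(-10,-2) top-left  bias=+0
    (8,3)@(17, 7): e=[8,4,124] → █
    (9,3)@(19, 7): e=[28,-20,128] → ·
    (6,4)@(13, 9): e=[4,36,96] → █
    (7,4)@(15, 9): e=[24,12,100] → █
    (8,4)@(17, 9): e=[44,-12,104] → ·
    (4,5)@(9, 11): e=[0,68,68] → █  [on edge]
    (5,5)@(11, 11): e=[20,44,72] → █
    (7,5)@(15, 11): e=[60,-4,80] → ·
    (3,6)@(7, 13): e=[16,76,44] → █
    (7,6)@(15, 13): e=[96,-20,60] → ·
    (1,7)@(3, 15): e=[12,108,16] → █
    (2,7)@(5, 15): e=[32,84,20] → █
    (2,8)@(5, 17): e=[68,68,0] → █  [on edge]
    (7,9)@(15, 19): e=[204,-68,0] → ·  [on edge]
  covered (18 px):
    · · · · · · · · · ·
    · · · · · · · · · ·
    · · · · · · · · · ·
    · · · · · · · · █ ·
    · · · · · · █ █ · ·
    · · · · █ █ █ · · ·
    · · · █ █ █ █ · · ·
    · █ █ █ █ █ · · · ·
    · · █ █ █ · · · · ·
    · · · · · · · · · ·

Answer: [[8,3],[6,4],[7,4],[4,5],[5,5],[6,5],[3,6],[4,6],[5,6],[6,6],[1,7],[2,7],[3,7],[4,7],[5,7],[2,8],[3,8],[4,8]]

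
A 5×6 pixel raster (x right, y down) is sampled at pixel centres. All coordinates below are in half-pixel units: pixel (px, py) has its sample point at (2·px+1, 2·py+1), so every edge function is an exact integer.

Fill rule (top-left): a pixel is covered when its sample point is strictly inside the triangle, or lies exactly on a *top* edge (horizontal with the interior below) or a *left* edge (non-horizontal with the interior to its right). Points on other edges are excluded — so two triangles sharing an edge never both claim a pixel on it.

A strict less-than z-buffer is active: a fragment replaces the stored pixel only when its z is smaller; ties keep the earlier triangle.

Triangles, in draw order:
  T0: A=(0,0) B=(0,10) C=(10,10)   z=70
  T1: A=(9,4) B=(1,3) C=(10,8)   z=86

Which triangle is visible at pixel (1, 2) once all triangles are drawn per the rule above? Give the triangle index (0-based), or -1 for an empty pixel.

T0:
  2·area = 100  (B↔C swapped to make it positive)
  edge (0, 0)→(10, 10): d=(10,10) right/bottom  bias=-1
  edge (10, 10)→(0, 10): d=(-10,0) right/bottom  bias=-1
  edge (0, 10)→(0, 0): d=(0,-10) top-left  bias=+0
    (0,0)@(1, 1): e=[0,90,10] → .  [on edge]
    (0,1)@(1, 3): e=[20,70,10] → X
    (1,1)@(3, 3): e=[0,70,30] → .  [on edge]
    (0,2)@(1, 5): e=[40,50,10] → X
    (1,2)@(3, 5): e=[20,50,30] → X
    (2,2)@(5, 5): e=[0,50,50] → .  [on edge]
    (0,3)@(1, 7): e=[60,30,10] → X
    (2,3)@(5, 7): e=[20,30,50] → X
    (3,3)@(7, 7): e=[0,30,70] → .  [on edge]
    (0,4)@(1, 9): e=[80,10,10] → X
    (3,4)@(7, 9): e=[20,10,70] → X
    (4,4)@(9, 9): e=[0,10,90] → .  [on edge]
  covered (10 px):
    . . . . .
    X . . . .
    X X . . .
    X X X . .
    X X X X .
    . . . . .
T1:
  2·area = 31  (B↔C swapped to make it positive)
  edge (9, 4)→(10, 8): d=(1,4) right/bottom  bias=-1
  edge (10, 8)→(1, 3): d=(-9,-5) top-left  bias=+0
  edge (1, 3)→(9, 4): d=(8,1) right/bottom  bias=-1
    (0,1)@(1, 3): e=[31,0,0] → .  [on edge]
    (2,2)@(5, 5): e=[17,2,12] → X
    (3,2)@(7, 5): e=[9,12,10] → X
    (4,2)@(9, 5): e=[1,22,8] → X
    (2,3)@(5, 7): e=[19,-16,28] → .
    (3,3)@(7, 7): e=[11,-6,26] → .
    (4,3)@(9, 7): e=[3,4,24] → X
    (4,4)@(9, 9): e=[5,-14,40] → .
  covered (4 px):
    . . . . .
    . . . . .
    . . X X X
    . . . . X
    . . . . .
    . . . . .

Z-buffer (winner per pixel, '.' = empty):
  . . . . .
  0 . . . .
  0 0 1 1 1
  0 0 0 . 1
  0 0 0 0 .
  . . . . .

Final: 0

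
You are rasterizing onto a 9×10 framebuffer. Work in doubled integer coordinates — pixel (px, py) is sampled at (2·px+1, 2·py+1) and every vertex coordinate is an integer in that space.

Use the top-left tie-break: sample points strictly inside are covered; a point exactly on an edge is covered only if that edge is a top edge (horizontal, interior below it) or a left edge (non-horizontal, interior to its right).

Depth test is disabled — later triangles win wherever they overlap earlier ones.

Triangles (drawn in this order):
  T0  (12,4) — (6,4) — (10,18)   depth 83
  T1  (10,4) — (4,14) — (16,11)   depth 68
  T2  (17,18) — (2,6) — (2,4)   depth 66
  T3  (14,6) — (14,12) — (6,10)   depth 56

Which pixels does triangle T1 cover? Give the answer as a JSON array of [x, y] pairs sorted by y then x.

T0:
  2·area = 84  (B↔C swapped to make it positive)
  edge (12, 4)→(10, 18): d=(-2,14) right/bottom  bias=-1
  edge (10, 18)→(6, 4): d=(-4,-14) top-left  bias=+0
  edge (6, 4)→(12, 4): d=(6,0) top-left  bias=+0
    (3,2)@(7, 5): e=[68,10,6] → █
    (4,2)@(9, 5): e=[40,38,6] → █
    (5,2)@(11, 5): e=[12,66,6] → █
    (6,2)@(13, 5): e=[-16,94,6] → ·
    (3,3)@(7, 7): e=[64,2,18] → █
    (6,3)@(13, 7): e=[-20,86,18] → ·
    (3,4)@(7, 9): e=[60,-6,30] → ·
    (4,4)@(9, 9): e=[32,22,30] → █
    (6,4)@(13, 9): e=[-24,78,30] → ·
    (4,5)@(9, 11): e=[28,14,42] → █
    (5,5)@(11, 11): e=[0,42,42] → ·  [on edge]
    (4,6)@(9, 13): e=[24,6,54] → █
  covered (10 px):
    · · · · · · · · ·
    · · · · · · · · ·
    · · · █ █ █ · · ·
    · · · █ █ █ · · ·
    · · · · █ █ · · ·
    · · · · █ · · · ·
    · · · · █ · · · ·
    · · · · · · · · ·
    · · · · · · · · ·
    · · · · · · · · ·
T1:
  2·area = 102  (B↔C swapped to make it positive)
  edge (10, 4)→(16, 11): d=(6,7) right/bottom  bias=-1
  edge (16, 11)→(4, 14): d=(-12,3) right/bottom  bias=-1
  edge (4, 14)→(10, 4): d=(6,-10) top-left  bias=+0
    (4,3)@(9, 7): e=[25,69,8] → █
    (5,3)@(11, 7): e=[11,63,28] → █
    (6,3)@(13, 7): e=[-3,57,48] → ·
    (3,4)@(7, 9): e=[51,51,0] → █  [on edge]
    (6,4)@(13, 9): e=[9,33,60] → █
    (7,4)@(15, 9): e=[-5,27,80] → ·
    (3,5)@(7, 11): e=[63,27,12] → █
    (7,5)@(15, 11): e=[7,3,92] → █
    (8,5)@(17, 11): e=[-7,-3,112] → ·
    (2,6)@(5, 13): e=[89,9,4] → █
    (4,6)@(9, 13): e=[61,-3,44] → ·
    (5,6)@(11, 13): e=[47,-9,64] → ·
    (0,9)@(1, 19): e=[153,-51,0] → ·  [on edge]
  covered (13 px):
    · · · · · · · · ·
    · · · · · · · · ·
    · · · · · · · · ·
    · · · · █ █ · · ·
    · · · █ █ █ █ · ·
    · · · █ █ █ █ █ ·
    · · █ █ · · · · ·
    · · · · · · · · ·
    · · · · · · · · ·
    · · · · · · · · ·
T2:
  2·area = 30
  edge (17, 18)→(2, 6): d=(-15,-12) top-left  bias=+0
  edge (2, 6)→(2, 4): d=(0,-2) top-left  bias=+0
  edge (2, 4)→(17, 18): d=(15,14) right/bottom  bias=-1
    (1,2)@(3, 5): e=[27,2,1] → █
    (2,2)@(5, 5): e=[51,6,-27] → ·
    (1,3)@(3, 7): e=[-3,2,31] → ·
    (2,3)@(5, 7): e=[21,6,3] → █
    (3,3)@(7, 7): e=[45,10,-25] → ·
    (2,4)@(5, 9): e=[-9,6,33] → ·
    (3,4)@(7, 9): e=[15,10,5] → █
    (4,4)@(9, 9): e=[39,14,-23] → ·
    (3,5)@(7, 11): e=[-15,10,35] → ·
    (4,5)@(9, 11): e=[9,14,7] → █
    (5,5)@(11, 11): e=[33,18,-21] → ·
    (4,6)@(9, 13): e=[-21,14,37] → ·
  covered (5 px):
    · · · · · · · · ·
    · · · · · · · · ·
    · █ · · · · · · ·
    · · █ · · · · · ·
    · · · █ · · · · ·
    · · · · █ · · · ·
    · · · · · █ · · ·
    · · · · · · · · ·
    · · · · · · · · ·
    · · · · · · · · ·
T3:
  2·area = 48
  edge (14, 6)→(14, 12): d=(0,6) right/bottom  bias=-1
  edge (14, 12)→(6, 10): d=(-8,-2) top-left  bias=+0
  edge (6, 10)→(14, 6): d=(8,-4) top-left  bias=+0
    (6,3)@(13, 7): e=[6,38,4] → █
    (7,3)@(15, 7): e=[-6,42,12] → ·
    (4,4)@(9, 9): e=[30,14,4] → █
    (5,4)@(11, 9): e=[18,18,12] → █
    (7,4)@(15, 9): e=[-6,26,28] → ·
    (4,5)@(9, 11): e=[30,-2,20] → ·
    (5,5)@(11, 11): e=[18,2,28] → █
    (7,5)@(15, 11): e=[-6,10,44] → ·
    (5,6)@(11, 13): e=[18,-14,44] → ·
    (6,6)@(13, 13): e=[6,-10,52] → ·
  covered (6 px):
    · · · · · · · · ·
    · · · · · · · · ·
    · · · · · · · · ·
    · · · · · · █ · ·
    · · · · █ █ █ · ·
    · · · · · █ █ · ·
    · · · · · · · · ·
    · · · · · · · · ·
    · · · · · · · · ·
    · · · · · · · · ·

Result: [[4,3],[5,3],[3,4],[4,4],[5,4],[6,4],[3,5],[4,5],[5,5],[6,5],[7,5],[2,6],[3,6]]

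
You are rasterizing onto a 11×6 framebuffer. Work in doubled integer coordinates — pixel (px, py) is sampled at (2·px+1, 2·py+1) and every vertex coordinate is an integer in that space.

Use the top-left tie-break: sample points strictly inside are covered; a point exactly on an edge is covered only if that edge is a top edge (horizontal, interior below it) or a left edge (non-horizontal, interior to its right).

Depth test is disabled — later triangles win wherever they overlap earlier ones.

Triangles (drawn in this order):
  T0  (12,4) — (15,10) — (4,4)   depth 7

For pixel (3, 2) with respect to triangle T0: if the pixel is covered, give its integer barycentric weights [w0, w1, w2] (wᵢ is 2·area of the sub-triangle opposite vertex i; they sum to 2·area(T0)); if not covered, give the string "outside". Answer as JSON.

T0:
  2·area = 48
  edge (12, 4)→(15, 10): d=(3,6) right/bottom  bias=-1
  edge (15, 10)→(4, 4): d=(-11,-6) top-left  bias=+0
  edge (4, 4)→(12, 4): d=(8,0) top-left  bias=+0
    (3,2)@(7, 5): e=[33,7,8] → X
    (4,2)@(9, 5): e=[21,19,8] → X
    (5,2)@(11, 5): e=[9,31,8] → X
    (6,2)@(13, 5): e=[-3,43,8] → .
    (3,3)@(7, 7): e=[39,-15,24] → .
    (4,3)@(9, 7): e=[27,-3,24] → .
    (5,3)@(11, 7): e=[15,9,24] → X
    (6,3)@(13, 7): e=[3,21,24] → X
    (7,3)@(15, 7): e=[-9,33,24] → .
    (5,4)@(11, 9): e=[21,-13,40] → .
    (6,4)@(13, 9): e=[9,-1,40] → .
  covered (5 px):
    . . . . . . . . . . .
    . . . . . . . . . . .
    . . . X X X . . . . .
    . . . . . X X . . . .
    . . . . . . . . . . .
    . . . . . . . . . . .

Final: [7,8,33]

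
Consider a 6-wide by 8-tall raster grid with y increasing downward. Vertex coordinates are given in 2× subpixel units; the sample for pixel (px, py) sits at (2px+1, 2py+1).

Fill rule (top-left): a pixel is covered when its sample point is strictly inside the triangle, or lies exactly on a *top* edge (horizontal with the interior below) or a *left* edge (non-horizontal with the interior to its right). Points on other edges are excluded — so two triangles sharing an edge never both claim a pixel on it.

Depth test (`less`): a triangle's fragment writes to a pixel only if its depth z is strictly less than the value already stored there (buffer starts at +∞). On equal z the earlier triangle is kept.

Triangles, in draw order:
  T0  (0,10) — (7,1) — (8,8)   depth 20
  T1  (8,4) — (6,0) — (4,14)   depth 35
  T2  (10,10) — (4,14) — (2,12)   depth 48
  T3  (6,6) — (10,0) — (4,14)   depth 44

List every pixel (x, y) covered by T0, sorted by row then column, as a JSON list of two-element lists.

T0:
  2·area = 58
  edge (0, 10)→(7, 1): d=(7,-9) top-left  bias=+0
  edge (7, 1)→(8, 8): d=(1,7) right/bottom  bias=-1
  edge (8, 8)→(0, 10): d=(-8,2) right/bottom  bias=-1
    (3,0)@(7, 1): e=[0,0,58] → ·  [on edge]
    (3,1)@(7, 3): e=[14,2,42] → █
    (4,1)@(9, 3): e=[32,-12,38] → ·
    (2,2)@(5, 5): e=[10,18,30] → █
    (4,2)@(9, 5): e=[46,-10,22] → ·
    (1,3)@(3, 7): e=[6,34,18] → █
    (4,3)@(9, 7): e=[60,-8,6] → ·
    (0,4)@(1, 9): e=[2,50,6] → █
    (2,4)@(5, 9): e=[38,22,-2] → ·
    (3,4)@(7, 9): e=[56,8,-6] → ·
    (0,5)@(1, 11): e=[16,52,-10] → ·
    (1,5)@(3, 11): e=[34,38,-14] → ·
    (4,7)@(9, 15): e=[116,0,-58] → ·  [on edge]
  covered (8 px):
    · · · · · ·
    · · · █ · ·
    · · █ █ · ·
    · █ █ █ · ·
    █ █ · · · ·
    · · · · · ·
    · · · · · ·
    · · · · · ·
T1:
  2·area = 36  (B↔C swapped to make it positive)
  edge (8, 4)→(4, 14): d=(-4,10) right/bottom  bias=-1
  edge (4, 14)→(6, 0): d=(2,-14) top-left  bias=+0
  edge (6, 0)→(8, 4): d=(2,4) right/bottom  bias=-1
    (3,1)@(7, 3): e=[14,20,2] → █
    (4,1)@(9, 3): e=[-6,48,-6] → ·
    (3,2)@(7, 5): e=[6,24,6] → █
    (4,2)@(9, 5): e=[-14,52,-2] → ·
    (2,3)@(5, 7): e=[18,0,18] → █  [on edge]
    (3,3)@(7, 7): e=[-2,28,10] → ·
    (2,4)@(5, 9): e=[10,4,22] → █
    (3,4)@(7, 9): e=[-10,32,14] → ·
    (2,5)@(5, 11): e=[2,8,26] → █
    (3,5)@(7, 11): e=[-18,36,18] → ·
    (2,6)@(5, 13): e=[-6,12,30] → ·
  covered (5 px):
    · · · · · ·
    · · · █ · ·
    · · · █ · ·
    · · █ · · ·
    · · █ · · ·
    · · █ · · ·
    · · · · · ·
    · · · · · ·
T2:
  2·area = 20
  edge (10, 10)→(4, 14): d=(-6,4) right/bottom  bias=-1
  edge (4, 14)→(2, 12): d=(-2,-2) top-left  bias=+0
  edge (2, 12)→(10, 10): d=(8,-2) top-left  bias=+0
    (0,5)@(1, 11): e=[30,0,-10] → ·  [on edge]
    (3,5)@(7, 11): e=[6,12,2] → █
    (4,5)@(9, 11): e=[-2,16,6] → ·
    (1,6)@(3, 13): e=[10,0,10] → █  [on edge]
    (2,6)@(5, 13): e=[2,4,14] → █
    (3,6)@(7, 13): e=[-6,8,18] → ·
    (1,7)@(3, 15): e=[-2,-4,26] → ·
    (2,7)@(5, 15): e=[-10,0,30] → ·  [on edge]
  covered (3 px):
    · · · · · ·
    · · · · · ·
    · · · · · ·
    · · · · · ·
    · · · · · ·
    · · · █ · ·
    · █ █ · · ·
    · · · · · ·
T3:
  2·area = 20
  edge (6, 6)→(10, 0): d=(4,-6) top-left  bias=+0
  edge (10, 0)→(4, 14): d=(-6,14) right/bottom  bias=-1
  edge (4, 14)→(6, 6): d=(2,-8) top-left  bias=+0
    (3,2)@(7, 5): e=[2,12,6] → █
    (4,2)@(9, 5): e=[14,-16,22] → ·
    (3,3)@(7, 7): e=[10,0,10] → ·  [on edge]
    (2,5)@(5, 11): e=[14,4,2] → █
    (3,5)@(7, 11): e=[26,-24,18] → ·
    (2,6)@(5, 13): e=[22,-8,6] → ·
  covered (2 px):
    · · · · · ·
    · · · · · ·
    · · · █ · ·
    · · · · · ·
    · · · · · ·
    · · █ · · ·
    · · · · · ·
    · · · · · ·

Result: [[3,1],[2,2],[3,2],[1,3],[2,3],[3,3],[0,4],[1,4]]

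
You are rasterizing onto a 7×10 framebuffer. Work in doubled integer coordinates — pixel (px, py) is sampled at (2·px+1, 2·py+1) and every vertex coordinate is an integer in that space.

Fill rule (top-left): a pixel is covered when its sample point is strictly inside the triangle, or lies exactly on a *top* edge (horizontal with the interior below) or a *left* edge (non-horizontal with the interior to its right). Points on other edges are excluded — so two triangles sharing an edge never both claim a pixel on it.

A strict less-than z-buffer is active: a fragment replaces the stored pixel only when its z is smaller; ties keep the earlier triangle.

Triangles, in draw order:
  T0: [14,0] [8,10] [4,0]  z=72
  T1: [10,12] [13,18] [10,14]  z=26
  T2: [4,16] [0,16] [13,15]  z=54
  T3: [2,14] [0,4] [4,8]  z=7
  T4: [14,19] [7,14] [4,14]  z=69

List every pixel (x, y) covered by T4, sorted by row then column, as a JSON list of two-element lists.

T0:
  2·area = 100
  edge (14, 0)→(8, 10): d=(-6,10) right/bottom  bias=-1
  edge (8, 10)→(4, 0): d=(-4,-10) top-left  bias=+0
  edge (4, 0)→(14, 0): d=(10,0) top-left  bias=+0
    (2,0)@(5, 1): e=[84,6,10] → #
    (3,0)@(7, 1): e=[64,26,10] → #
    (4,0)@(9, 1): e=[44,46,10] → #
    (5,0)@(11, 1): e=[24,66,10] → #
    (6,0)@(13, 1): e=[4,86,10] → #
    (2,1)@(5, 3): e=[72,-2,30] → ·
    (3,1)@(7, 3): e=[52,18,30] → #
    (6,1)@(13, 3): e=[-8,78,30] → ·
    (3,2)@(7, 5): e=[40,10,50] → #
    (5,2)@(11, 5): e=[0,50,50] → ·  [on edge]
    (3,3)@(7, 7): e=[28,2,70] → #
    (5,3)@(11, 7): e=[-12,42,70] → ·
    (2,7)@(5, 15): e=[0,-50,150] → ·  [on edge]
  covered (12 px):
    · · # # # # #
    · · · # # # ·
    · · · # # · ·
    · · · # # · ·
    · · · · · · ·
    · · · · · · ·
    · · · · · · ·
    · · · · · · ·
    · · · · · · ·
    · · · · · · ·
T1:
  2·area = 6
  edge (10, 12)→(13, 18): d=(3,6) right/bottom  bias=-1
  edge (13, 18)→(10, 14): d=(-3,-4) top-left  bias=+0
  edge (10, 14)→(10, 12): d=(0,-2) top-left  bias=+0
    (5,7)@(11, 15): e=[3,1,2] → #
    (6,7)@(13, 15): e=[-9,9,6] → ·
    (5,8)@(11, 17): e=[9,-5,2] → ·
  covered (1 px):
    · · · · · · ·
    · · · · · · ·
    · · · · · · ·
    · · · · · · ·
    · · · · · · ·
    · · · · · · ·
    · · · · · · ·
    · · · · · # ·
    · · · · · · ·
    · · · · · · ·
T2:
  2·area = 4
  edge (4, 16)→(0, 16): d=(-4,0) right/bottom  bias=-1
  edge (0, 16)→(13, 15): d=(13,-1) top-left  bias=+0
  edge (13, 15)→(4, 16): d=(-9,1) right/bottom  bias=-1
    (6,7)@(13, 15): e=[4,0,0] → ·  [on edge]
  covered (0 px):
    · · · · · · ·
    · · · · · · ·
    · · · · · · ·
    · · · · · · ·
    · · · · · · ·
    · · · · · · ·
    · · · · · · ·
    · · · · · · ·
    · · · · · · ·
    · · · · · · ·
T3:
  2·area = 32
  edge (2, 14)→(0, 4): d=(-2,-10) top-left  bias=+0
  edge (0, 4)→(4, 8): d=(4,4) right/bottom  bias=-1
  edge (4, 8)→(2, 14): d=(-2,6) right/bottom  bias=-1
    (0,2)@(1, 5): e=[8,0,24] → ·  [on edge]
    (2,2)@(5, 5): e=[48,-16,0] → ·  [on edge]
    (0,3)@(1, 7): e=[4,8,20] → #
    (1,3)@(3, 7): e=[24,0,8] → ·  [on edge]
    (0,4)@(1, 9): e=[0,16,16] → #  [on edge]
    (1,4)@(3, 9): e=[20,8,4] → #
    (2,4)@(5, 9): e=[40,0,-8] → ·  [on edge]
    (0,5)@(1, 11): e=[-4,24,12] → ·
    (1,5)@(3, 11): e=[16,16,0] → ·  [on edge]
    (3,5)@(7, 11): e=[56,0,-24] → ·  [on edge]
    (4,6)@(9, 13): e=[72,0,-40] → ·  [on edge]
    (5,7)@(11, 15): e=[88,0,-56] → ·  [on edge]
    (0,8)@(1, 17): e=[-16,48,0] → ·  [on edge]
    (6,8)@(13, 17): e=[104,0,-72] → ·  [on edge]
    (1,9)@(3, 19): e=[0,48,-16] → ·  [on edge]
  covered (3 px):
    · · · · · · ·
    · · · · · · ·
    · · · · · · ·
    # · · · · · ·
    # # · · · · ·
    · · · · · · ·
    · · · · · · ·
    · · · · · · ·
    · · · · · · ·
    · · · · · · ·
T4:
  2·area = 15  (B↔C swapped to make it positive)
  edge (14, 19)→(4, 14): d=(-10,-5) top-left  bias=+0
  edge (4, 14)→(7, 14): d=(3,0) top-left  bias=+0
  edge (7, 14)→(14, 19): d=(7,5) right/bottom  bias=-1
    (3,7)@(7, 15): e=[5,3,7] → #
    (4,7)@(9, 15): e=[15,3,-3] → ·
    (3,8)@(7, 17): e=[-15,9,21] → ·
    (5,8)@(11, 17): e=[5,9,1] → #
    (6,8)@(13, 17): e=[15,9,-9] → ·
    (5,9)@(11, 19): e=[-15,15,15] → ·
  covered (2 px):
    · · · · · · ·
    · · · · · · ·
    · · · · · · ·
    · · · · · · ·
    · · · · · · ·
    · · · · · · ·
    · · · · · · ·
    · · · # · · ·
    · · · · · # ·
    · · · · · · ·

Result: [[3,7],[5,8]]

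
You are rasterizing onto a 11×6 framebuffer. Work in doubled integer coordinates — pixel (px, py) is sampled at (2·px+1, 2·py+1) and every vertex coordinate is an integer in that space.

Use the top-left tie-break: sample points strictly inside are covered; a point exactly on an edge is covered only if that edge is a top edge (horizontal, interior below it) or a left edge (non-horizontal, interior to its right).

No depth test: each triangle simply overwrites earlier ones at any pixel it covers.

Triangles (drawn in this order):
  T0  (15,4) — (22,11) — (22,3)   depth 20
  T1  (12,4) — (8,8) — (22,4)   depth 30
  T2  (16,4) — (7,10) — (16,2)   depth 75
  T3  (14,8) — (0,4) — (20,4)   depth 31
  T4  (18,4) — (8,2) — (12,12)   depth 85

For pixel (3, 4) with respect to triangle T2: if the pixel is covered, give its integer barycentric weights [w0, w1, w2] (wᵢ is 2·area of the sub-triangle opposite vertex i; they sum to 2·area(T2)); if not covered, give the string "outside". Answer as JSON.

T0:
  2·area = 56  (B↔C swapped to make it positive)
  edge (15, 4)→(22, 3): d=(7,-1) top-left  bias=+0
  edge (22, 3)→(22, 11): d=(0,8) right/bottom  bias=-1
  edge (22, 11)→(15, 4): d=(-7,-7) top-left  bias=+0
    (8,2)@(17, 5): e=[9,40,7] → #
    (9,2)@(19, 5): e=[11,24,21] → #
    (10,2)@(21, 5): e=[13,8,35] → #
    (8,3)@(17, 7): e=[23,40,-7] → ·
    (9,3)@(19, 7): e=[25,24,7] → #
    (9,4)@(19, 9): e=[39,24,-7] → ·
    (10,4)@(21, 9): e=[41,8,7] → #
    (10,5)@(21, 11): e=[55,8,-7] → ·
  covered (6 px):
    · · · · · · · · · · ·
    · · · · · · · · · · ·
    · · · · · · · · # # #
    · · · · · · · · · # #
    · · · · · · · · · · #
    · · · · · · · · · · ·
T1:
  2·area = 40  (B↔C swapped to make it positive)
  edge (12, 4)→(22, 4): d=(10,0) top-left  bias=+0
  edge (22, 4)→(8, 8): d=(-14,4) right/bottom  bias=-1
  edge (8, 8)→(12, 4): d=(4,-4) top-left  bias=+0
    (7,0)@(15, 1): e=[-30,70,0] → ·  [on edge]
    (6,1)@(13, 3): e=[-10,50,0] → ·  [on edge]
    (5,2)@(11, 5): e=[10,30,0] → #  [on edge]
    (6,2)@(13, 5): e=[10,22,8] → #
    (7,2)@(15, 5): e=[10,14,16] → #
    (8,2)@(17, 5): e=[10,6,24] → #
    (9,2)@(19, 5): e=[10,-2,32] → ·
    (4,3)@(9, 7): e=[30,10,0] → #  [on edge]
    (6,3)@(13, 7): e=[30,-6,16] → ·
    (7,3)@(15, 7): e=[30,-14,24] → ·
    (8,3)@(17, 7): e=[30,-22,32] → ·
    (3,4)@(7, 9): e=[50,-10,0] → ·  [on edge]
    (2,5)@(5, 11): e=[70,-30,0] → ·  [on edge]
  covered (6 px):
    · · · · · · · · · · ·
    · · · · · · · · · · ·
    · · · · · # # # # · ·
    · · · · # # · · · · ·
    · · · · · · · · · · ·
    · · · · · · · · · · ·
T2:
  2·area = 18
  edge (16, 4)→(7, 10): d=(-9,6) right/bottom  bias=-1
  edge (7, 10)→(16, 2): d=(9,-8) top-left  bias=+0
  edge (16, 2)→(16, 4): d=(0,2) right/bottom  bias=-1
    (7,1)@(15, 3): e=[15,1,2] → #
    (8,1)@(17, 3): e=[3,17,-2] → ·
    (6,2)@(13, 5): e=[9,3,6] → #
    (7,2)@(15, 5): e=[-3,19,2] → ·
    (5,3)@(11, 7): e=[3,5,10] → #
    (6,3)@(13, 7): e=[-9,21,6] → ·
    (5,4)@(11, 9): e=[-15,23,10] → ·
  covered (3 px):
    · · · · · · · · · · ·
    · · · · · · · # · · ·
    · · · · · · # · · · ·
    · · · · · # · · · · ·
    · · · · · · · · · · ·
    · · · · · · · · · · ·
T3:
  2·area = 80
  edge (14, 8)→(0, 4): d=(-14,-4) top-left  bias=+0
  edge (0, 4)→(20, 4): d=(20,0) top-left  bias=+0
  edge (20, 4)→(14, 8): d=(-6,4) right/bottom  bias=-1
    (2,2)@(5, 5): e=[6,20,54] → #
    (3,2)@(7, 5): e=[14,20,46] → #
    (4,2)@(9, 5): e=[22,20,38] → #
    (5,2)@(11, 5): e=[30,20,30] → #
    (6,2)@(13, 5): e=[38,20,22] → #
    (7,2)@(15, 5): e=[46,20,14] → #
    (8,2)@(17, 5): e=[54,20,6] → #
    (9,2)@(19, 5): e=[62,20,-2] → ·
    (2,3)@(5, 7): e=[-22,60,42] → ·
    (3,3)@(7, 7): e=[-14,60,34] → ·
    (4,3)@(9, 7): e=[-6,60,26] → ·
    (5,3)@(11, 7): e=[2,60,18] → #
  covered (10 px):
    · · · · · · · · · · ·
    · · · · · · · · · · ·
    · · # # # # # # # · ·
    · · · · · # # # · · ·
    · · · · · · · · · · ·
    · · · · · · · · · · ·
T4:
  2·area = 92  (B↔C swapped to make it positive)
  edge (18, 4)→(12, 12): d=(-6,8) right/bottom  bias=-1
  edge (12, 12)→(8, 2): d=(-4,-10) top-left  bias=+0
  edge (8, 2)→(18, 4): d=(10,2) right/bottom  bias=-1
    (1,0)@(3, 1): e=[138,-46,0] → ·  [on edge]
    (4,1)@(9, 3): e=[78,6,8] → #
    (5,1)@(11, 3): e=[62,26,4] → #
    (6,1)@(13, 3): e=[46,46,0] → ·  [on edge]
    (4,2)@(9, 5): e=[66,-2,28] → ·
    (5,2)@(11, 5): e=[50,18,24] → #
    (6,2)@(13, 5): e=[34,38,20] → #
    (7,2)@(15, 5): e=[18,58,16] → #
    (8,2)@(17, 5): e=[2,78,12] → #
    (9,2)@(19, 5): e=[-14,98,8] → ·
    (5,3)@(11, 7): e=[38,10,44] → #
    (8,3)@(17, 7): e=[-10,70,32] → ·
  covered (11 px):
    · · · · · · · · · · ·
    · · · · # # · · · · ·
    · · · · · # # # # · ·
    · · · · · # # # · · ·
    · · · · · # # · · · ·
    · · · · · · · · · · ·

Result: "outside"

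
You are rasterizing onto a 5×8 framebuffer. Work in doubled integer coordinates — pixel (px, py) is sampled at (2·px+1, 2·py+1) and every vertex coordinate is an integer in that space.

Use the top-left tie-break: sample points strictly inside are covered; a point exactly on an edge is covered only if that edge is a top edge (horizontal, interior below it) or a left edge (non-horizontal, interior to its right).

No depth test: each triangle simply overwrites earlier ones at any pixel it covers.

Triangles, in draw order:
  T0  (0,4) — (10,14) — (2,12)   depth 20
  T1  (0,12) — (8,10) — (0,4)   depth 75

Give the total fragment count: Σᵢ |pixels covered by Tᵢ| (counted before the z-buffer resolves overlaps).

T0:
  2·area = 60
  edge (0, 4)→(10, 14): d=(10,10) right/bottom  bias=-1
  edge (10, 14)→(2, 12): d=(-8,-2) top-left  bias=+0
  edge (2, 12)→(0, 4): d=(-2,-8) top-left  bias=+0
    (0,2)@(1, 5): e=[0,54,6] → ·  [on edge]
    (0,3)@(1, 7): e=[20,38,2] → #
    (1,3)@(3, 7): e=[0,42,18] → ·  [on edge]
    (0,4)@(1, 9): e=[40,22,-2] → ·
    (1,4)@(3, 9): e=[20,26,14] → #
    (2,4)@(5, 9): e=[0,30,30] → ·  [on edge]
    (1,5)@(3, 11): e=[40,10,10] → #
    (2,5)@(5, 11): e=[20,14,26] → #
    (3,5)@(7, 11): e=[0,18,42] → ·  [on edge]
    (1,6)@(3, 13): e=[60,-6,6] → ·
    (2,6)@(5, 13): e=[40,-2,22] → ·
    (3,6)@(7, 13): e=[20,2,38] → #
    (4,6)@(9, 13): e=[0,6,54] → ·  [on edge]
  covered (5 px):
    · · · · ·
    · · · · ·
    · · · · ·
    # · · · ·
    · # · · ·
    · # # · ·
    · · · # ·
    · · · · ·
T1:
  2·area = 64  (B↔C swapped to make it positive)
  edge (0, 12)→(0, 4): d=(0,-8) top-left  bias=+0
  edge (0, 4)→(8, 10): d=(8,6) right/bottom  bias=-1
  edge (8, 10)→(0, 12): d=(-8,2) right/bottom  bias=-1
    (0,2)@(1, 5): e=[8,2,54] → #
    (1,2)@(3, 5): e=[24,-10,50] → ·
    (0,3)@(1, 7): e=[8,18,38] → #
    (1,3)@(3, 7): e=[24,6,34] → #
    (2,3)@(5, 7): e=[40,-6,30] → ·
    (0,4)@(1, 9): e=[8,34,22] → #
    (2,4)@(5, 9): e=[40,10,14] → #
    (3,4)@(7, 9): e=[56,-2,10] → ·
    (0,5)@(1, 11): e=[8,50,6] → #
    (2,5)@(5, 11): e=[40,26,-2] → ·
    (0,6)@(1, 13): e=[8,66,-10] → ·
    (1,6)@(3, 13): e=[24,54,-14] → ·
  covered (8 px):
    · · · · ·
    · · · · ·
    # · · · ·
    # # · · ·
    # # # · ·
    # # · · ·
    · · · · ·
    · · · · ·

Final: 13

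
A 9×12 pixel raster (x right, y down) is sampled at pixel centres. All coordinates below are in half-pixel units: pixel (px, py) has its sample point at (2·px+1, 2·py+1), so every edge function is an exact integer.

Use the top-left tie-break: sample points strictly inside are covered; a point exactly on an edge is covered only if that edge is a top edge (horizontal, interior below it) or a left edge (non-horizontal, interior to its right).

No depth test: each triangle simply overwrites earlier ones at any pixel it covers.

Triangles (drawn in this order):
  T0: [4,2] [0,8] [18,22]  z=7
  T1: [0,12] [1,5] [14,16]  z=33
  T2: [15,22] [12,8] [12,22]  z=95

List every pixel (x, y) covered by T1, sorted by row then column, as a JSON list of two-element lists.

T0:
  2·area = 164  (B↔C swapped to make it positive)
  edge (4, 2)→(18, 22): d=(14,20) right/bottom  bias=-1
  edge (18, 22)→(0, 8): d=(-18,-14) top-left  bias=+0
  edge (0, 8)→(4, 2): d=(4,-6) top-left  bias=+0
    (1,2)@(3, 5): e=[62,96,6] → #
    (2,2)@(5, 5): e=[22,124,18] → #
    (3,2)@(7, 5): e=[-18,152,30] → ·
    (0,3)@(1, 7): e=[130,32,2] → #
    (3,3)@(7, 7): e=[10,116,38] → #
    (4,3)@(9, 7): e=[-30,144,50] → ·
    (0,4)@(1, 9): e=[158,-4,10] → ·
    (1,4)@(3, 9): e=[118,24,22] → #
    (4,4)@(9, 9): e=[-2,108,58] → ·
    (1,5)@(3, 11): e=[146,-12,30] → ·
    (2,5)@(5, 11): e=[106,16,42] → #
    (4,5)@(9, 11): e=[26,72,66] → #
    (4,7)@(9, 15): e=[82,0,82] → #  [on edge]
  covered (21 px):
    · · · · · · · · ·
    · · · · · · · · ·
    · # # · · · · · ·
    # # # # · · · · ·
    · # # # · · · · ·
    · · # # # · · · ·
    · · · # # # · · ·
    · · · · # # # · ·
    · · · · · · # · ·
    · · · · · · · # ·
    · · · · · · · · #
    · · · · · · · · ·
T1:
  2·area = 102
  edge (0, 12)→(1, 5): d=(1,-7) top-left  bias=+0
  edge (1, 5)→(14, 16): d=(13,11) right/bottom  bias=-1
  edge (14, 16)→(0, 12): d=(-14,-4) top-left  bias=+0
    (0,2)@(1, 5): e=[0,0,102] → ·  [on edge]
    (0,3)@(1, 7): e=[2,26,74] → #
    (1,3)@(3, 7): e=[16,4,82] → #
    (2,3)@(5, 7): e=[30,-18,90] → ·
    (0,4)@(1, 9): e=[4,52,46] → #
    (2,4)@(5, 9): e=[32,8,62] → #
    (3,4)@(7, 9): e=[46,-14,70] → ·
    (0,5)@(1, 11): e=[6,78,18] → #
    (3,5)@(7, 11): e=[48,12,42] → #
    (4,5)@(9, 11): e=[62,-10,50] → ·
    (0,6)@(1, 13): e=[8,104,-10] → ·
    (1,6)@(3, 13): e=[22,82,-2] → ·
  covered (13 px):
    · · · · · · · · ·
    · · · · · · · · ·
    · · · · · · · · ·
    # # · · · · · · ·
    # # # · · · · · ·
    # # # # · · · · ·
    · · # # # · · · ·
    · · · · · # · · ·
    · · · · · · · · ·
    · · · · · · · · ·
    · · · · · · · · ·
    · · · · · · · · ·
T2:
  2·area = 42  (B↔C swapped to make it positive)
  edge (15, 22)→(12, 22): d=(-3,0) right/bottom  bias=-1
  edge (12, 22)→(12, 8): d=(0,-14) top-left  bias=+0
  edge (12, 8)→(15, 22): d=(3,14) right/bottom  bias=-1
    (6,6)@(13, 13): e=[27,14,1] → #
    (7,6)@(15, 13): e=[27,42,-27] → ·
    (6,7)@(13, 15): e=[21,14,7] → #
    (7,7)@(15, 15): e=[21,42,-21] → ·
    (6,8)@(13, 17): e=[15,14,13] → #
    (7,8)@(15, 17): e=[15,42,-15] → ·
    (6,9)@(13, 19): e=[9,14,19] → #
    (7,9)@(15, 19): e=[9,42,-9] → ·
    (6,10)@(13, 21): e=[3,14,25] → #
    (7,10)@(15, 21): e=[3,42,-3] → ·
    (6,11)@(13, 23): e=[-3,14,31] → ·
  covered (5 px):
    · · · · · · · · ·
    · · · · · · · · ·
    · · · · · · · · ·
    · · · · · · · · ·
    · · · · · · · · ·
    · · · · · · · · ·
    · · · · · · # · ·
    · · · · · · # · ·
    · · · · · · # · ·
    · · · · · · # · ·
    · · · · · · # · ·
    · · · · · · · · ·

Final: [[0,3],[1,3],[0,4],[1,4],[2,4],[0,5],[1,5],[2,5],[3,5],[2,6],[3,6],[4,6],[5,7]]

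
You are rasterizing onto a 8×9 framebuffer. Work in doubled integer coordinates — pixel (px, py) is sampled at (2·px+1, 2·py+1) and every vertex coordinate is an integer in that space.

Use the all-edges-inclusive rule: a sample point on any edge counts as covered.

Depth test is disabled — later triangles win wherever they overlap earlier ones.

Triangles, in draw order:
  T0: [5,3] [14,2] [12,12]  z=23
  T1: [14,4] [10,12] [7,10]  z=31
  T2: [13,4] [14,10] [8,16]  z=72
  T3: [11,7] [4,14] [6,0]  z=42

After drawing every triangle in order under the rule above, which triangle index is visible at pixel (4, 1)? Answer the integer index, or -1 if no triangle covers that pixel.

T0:
  2·area = 88
  edge (5, 3)→(14, 2): d=(9,-1) inclusive
  edge (14, 2)→(12, 12): d=(-2,10) inclusive
  edge (12, 12)→(5, 3): d=(-7,-9) inclusive
    (2,1)@(5, 3): e=[0,88,0] → #  [on edge]
    (3,1)@(7, 3): e=[2,68,18] → #
    (4,1)@(9, 3): e=[4,48,36] → #
    (5,1)@(11, 3): e=[6,28,54] → #
    (6,1)@(13, 3): e=[8,8,72] → #
    (7,1)@(15, 3): e=[10,-12,90] → ·
    (2,2)@(5, 5): e=[18,84,-14] → ·
    (3,2)@(7, 5): e=[20,64,4] → #
    (7,2)@(15, 5): e=[28,-16,76] → ·
    (3,3)@(7, 7): e=[38,60,-10] → ·
    (4,3)@(9, 7): e=[40,40,8] → #
    (6,3)@(13, 7): e=[44,0,44] → #  [on edge]
    (5,8)@(11, 17): e=[132,0,-44] → ·  [on edge]
  covered (13 px):
    · · · · · · · ·
    · · # # # # # ·
    · · · # # # # ·
    · · · · # # # ·
    · · · · · # · ·
    · · · · · · · ·
    · · · · · · · ·
    · · · · · · · ·
    · · · · · · · ·
T1:
  2·area = 32
  edge (14, 4)→(10, 12): d=(-4,8) inclusive
  edge (10, 12)→(7, 10): d=(-3,-2) inclusive
  edge (7, 10)→(14, 4): d=(7,-6) inclusive
    (6,2)@(13, 5): e=[4,27,1] → #
    (7,2)@(15, 5): e=[-12,31,13] → ·
    (5,3)@(11, 7): e=[12,17,3] → #
    (6,3)@(13, 7): e=[-4,21,15] → ·
    (4,4)@(9, 9): e=[20,7,5] → #
    (6,4)@(13, 9): e=[-12,15,29] → ·
    (4,5)@(9, 11): e=[12,1,19] → #
    (5,5)@(11, 11): e=[-4,5,31] → ·
    (4,6)@(9, 13): e=[4,-5,33] → ·
  covered (5 px):
    · · · · · · · ·
    · · · · · · · ·
    · · · · · · # ·
    · · · · · # · ·
    · · · · # # · ·
    · · · · # · · ·
    · · · · · · · ·
    · · · · · · · ·
    · · · · · · · ·
T2:
  2·area = 42
  edge (13, 4)→(14, 10): d=(1,6) inclusive
  edge (14, 10)→(8, 16): d=(-6,6) inclusive
  edge (8, 16)→(13, 4): d=(5,-12) inclusive
    (6,2)@(13, 5): e=[1,36,5] → #
    (7,2)@(15, 5): e=[-11,24,29] → ·
    (6,3)@(13, 7): e=[3,24,15] → #
    (7,3)@(15, 7): e=[-9,12,39] → ·
    (5,4)@(11, 9): e=[17,24,1] → #
    (7,4)@(15, 9): e=[-7,0,49] → ·  [on edge]
    (5,5)@(11, 11): e=[19,12,11] → #
    (6,5)@(13, 11): e=[7,0,35] → #  [on edge]
    (7,5)@(15, 11): e=[-5,-12,59] → ·
    (5,6)@(11, 13): e=[21,0,21] → #  [on edge]
    (6,6)@(13, 13): e=[9,-12,45] → ·
    (4,7)@(9, 15): e=[35,0,7] → #  [on edge]
    (3,8)@(7, 17): e=[49,0,-7] → ·  [on edge]
  covered (8 px):
    · · · · · · · ·
    · · · · · · · ·
    · · · · · · # ·
    · · · · · · # ·
    · · · · · # # ·
    · · · · · # # ·
    · · · · · # · ·
    · · · · # · · ·
    · · · · · · · ·
T3:
  2·area = 84
  edge (11, 7)→(4, 14): d=(-7,7) inclusive
  edge (4, 14)→(6, 0): d=(2,-14) inclusive
  edge (6, 0)→(11, 7): d=(5,7) inclusive
    (3,1)@(7, 3): e=[56,20,8] → #
    (4,1)@(9, 3): e=[42,48,-6] → ·
    (7,1)@(15, 3): e=[0,132,-48] → ·  [on edge]
    (3,2)@(7, 5): e=[42,24,18] → #
    (4,2)@(9, 5): e=[28,52,4] → #
    (5,2)@(11, 5): e=[14,80,-10] → ·
    (6,2)@(13, 5): e=[0,108,-24] → ·  [on edge]
    (2,3)@(5, 7): e=[42,0,42] → #  [on edge]
    (5,3)@(11, 7): e=[0,84,0] → #  [on edge]
    (6,3)@(13, 7): e=[-14,112,-14] → ·
    (2,4)@(5, 9): e=[28,4,52] → #
    (4,4)@(9, 9): e=[0,60,24] → #  [on edge]
    (3,5)@(7, 11): e=[0,36,48] → #  [on edge]
    (2,6)@(5, 13): e=[0,12,72] → #  [on edge]
    (1,7)@(3, 15): e=[0,-12,96] → ·  [on edge]
    (0,8)@(1, 17): e=[0,-36,120] → ·  [on edge]
  covered (13 px):
    · · · · · · · ·
    · · · # · · · ·
    · · · # # · · ·
    · · # # # # · ·
    · · # # # · · ·
    · · # # · · · ·
    · · # · · · · ·
    · · · · · · · ·
    · · · · · · · ·

Z-buffer (winner per pixel, '.' = empty):
  . . . . . . . .
  . . 0 3 0 0 0 .
  . . . 3 3 0 2 .
  . . 3 3 3 3 2 .
  . . 3 3 3 2 2 .
  . . 3 3 1 2 2 .
  . . 3 . . 2 . .
  . . . . 2 . . .
  . . . . . . . .

Final: 0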